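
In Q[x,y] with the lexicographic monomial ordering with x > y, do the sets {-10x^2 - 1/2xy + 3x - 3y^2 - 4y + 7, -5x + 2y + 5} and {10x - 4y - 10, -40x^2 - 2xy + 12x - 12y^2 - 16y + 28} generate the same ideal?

Since reduced Gröbner bases are canonical representatives of ideals under a given ordering, it suffices to compute and compare them.
Buchberger on the first generating set:
f_1 = -10x^2 - 1/2xy + 3x - 3y^2 - 4y + 7, LT = x^2.
f_2 = -5x + 2y + 5, LT = x.

S(f_1,f_2): lcm = x^2. S = 9/20xy + 7/10x + 3/10y^2 + 2/5y - 7/10.
  leading term xy: subtract (-9/100y)·f_2 from 9/20xy + 7/10x + 3/10y^2 + 2/5y - 7/10 → 7/10x + 12/25y^2 + 17/20y - 7/10
  leading term x: subtract (-7/50)·f_2 from 7/10x + 12/25y^2 + 17/20y - 7/10 → 12/25y^2 + 113/100y
  leading term y^2: no divisor's leading term divides it; move 12/25y^2 to the remainder.
  leading term y: no divisor's leading term divides it; move 113/100y to the remainder.
  remainder 12/25y^2 + 113/100y ≠ 0; add g_3 = 12/25y^2 + 113/100y to the basis.

The other S-polynomials (S(f_1,g_3), S(f_2,g_3)) all reduce to 0 modulo the current basis, so we have a Gröbner basis.
Inter-reduce: drop elements whose leading term is divisible by another's, tail-reduce, and make monic.
Reduced Gröbner basis: {x - 2/5y - 1, y^2 + 113/48y}.

Buchberger on the second generating set:
h_1 = 10x - 4y - 10, LT = x.
h_2 = -40x^2 - 2xy + 12x - 12y^2 - 16y + 28, LT = x^2.

S(h_1,h_2): lcm = x^2. S = -9/20xy - 7/10x - 3/10y^2 - 2/5y + 7/10.
  leading term xy: subtract (-9/200y)·h_1 from -9/20xy - 7/10x - 3/10y^2 - 2/5y + 7/10 → -7/10x - 12/25y^2 - 17/20y + 7/10
  leading term x: subtract (-7/100)·h_1 from -7/10x - 12/25y^2 - 17/20y + 7/10 → -12/25y^2 - 113/100y
  leading term y^2: no divisor's leading term divides it; move -12/25y^2 to the remainder.
  leading term y: no divisor's leading term divides it; move -113/100y to the remainder.
  remainder -12/25y^2 - 113/100y ≠ 0; add k_3 = -12/25y^2 - 113/100y to the basis.

The other S-polynomials (S(h_1,k_3), S(h_2,k_3)) all reduce to 0 modulo the current basis, so we have a Gröbner basis.
Inter-reduce: drop elements whose leading term is divisible by another's, tail-reduce, and make monic.
Reduced Gröbner basis: {x - 2/5y - 1, y^2 + 113/48y}.

Same reduced basis, so the two generating sets span the same ideal.

Yes, the ideals are equal.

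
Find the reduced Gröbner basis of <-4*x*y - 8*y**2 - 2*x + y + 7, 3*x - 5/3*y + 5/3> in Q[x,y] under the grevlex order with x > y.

f_1 = -4*x*y - 8*y**2 - 2*x + y + 7, LT = x*y.
f_2 = 3*x - 5/3*y + 5/3, LT = x.

S(f_1,f_2): lcm = x*y. S = 23/9*y**2 + 1/2*x - 29/36*y - 7/4.
  leading term y**2: no divisor's leading term divides it; move 23/9*y**2 to the remainder.
  leading term x: subtract (1/6)·f_2 from 1/2*x - 29/36*y - 7/4 → -19/36*y - 73/36
  leading term y: no divisor's leading term divides it; move -19/36*y to the remainder.
  leading term 1: no divisor's leading term divides it; move -73/36 to the remainder.
  remainder 23/9*y**2 - 19/36*y - 73/36 ≠ 0; add g_3 = 23/9*y**2 - 19/36*y - 73/36 to the basis.

The other S-polynomials (S(f_1,g_3), S(f_2,g_3)) all reduce to 0 modulo the current basis, so we have a Gröbner basis.
Inter-reduce: drop elements whose leading term is divisible by another's, tail-reduce, and make monic.

G = {y**2 - 19/92*y - 73/92, x - 5/9*y + 5/9}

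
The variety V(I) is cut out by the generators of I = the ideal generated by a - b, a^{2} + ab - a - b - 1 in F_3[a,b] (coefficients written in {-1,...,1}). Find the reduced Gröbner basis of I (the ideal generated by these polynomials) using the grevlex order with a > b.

f_1 = a - b, LT = a.
f_2 = a^{2} + ab - a - b - 1, LT = a^{2}.

S(f_1,f_2): lcm = a^{2}. S = ab + a + b + 1.
  leading term ab: subtract (b)·f_1 from ab + a + b + 1 → b^{2} + a + b + 1
  leading term b^{2}: no divisor's leading term divides it; move b^{2} to the remainder.
  leading term a: subtract (1)·f_1 from a + b + 1 → -b + 1
  leading term b: no divisor's leading term divides it; move -b to the remainder.
  leading term 1: no divisor's leading term divides it; move 1 to the remainder.
  remainder b^{2} - b + 1 ≠ 0; add g_3 = b^{2} - b + 1 to the basis.

The other S-polynomials (S(f_1,g_3), S(f_2,g_3)) all reduce to 0 modulo the current basis, so we have a Gröbner basis.
Inter-reduce: drop elements whose leading term is divisible by another's, tail-reduce, and make monic.

G = {b^{2} - b + 1, a - b}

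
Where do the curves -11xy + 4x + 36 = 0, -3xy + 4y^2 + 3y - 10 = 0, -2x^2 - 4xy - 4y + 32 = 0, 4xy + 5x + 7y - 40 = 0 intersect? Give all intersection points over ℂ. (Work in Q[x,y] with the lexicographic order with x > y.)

{(2, 2)}

Compute a lex Gröbner basis by Buchberger's algorithm.
f_1 = -11xy + 4x + 36, LT = xy.
f_2 = -3xy + 4y^2 + 3y - 10, LT = xy.
f_3 = -2x^2 - 4xy - 4y + 32, LT = x^2.
f_4 = 4xy + 5x + 7y - 40, LT = xy.

S(f_1,f_2): lcm = xy. S = -4/11x + 4/3y^2 + y - 218/33.
  leading term x: no divisor's leading term divides it; move -4/11x to the remainder.
  leading term y^2: no divisor's leading term divides it; move 4/3y^2 to the remainder.
  leading term y: no divisor's leading term divides it; move y to the remainder.
  leading term 1: no divisor's leading term divides it; move -218/33 to the remainder.
  remainder -4/11x + 4/3y^2 + y - 218/33 ≠ 0; add h_5 = -4/11x + 4/3y^2 + y - 218/33 to the basis.

S(f_1,f_3): lcm = x^2y. S = -4/11x^2 - 2xy^2 - 36/11x - 2y^2 + 16y.
  leading term x^2: subtract (2/11)·f_3 from -4/11x^2 - 2xy^2 - 36/11x - 2y^2 + 16y → -2xy^2 + 8/11xy - 36/11x - 2y^2 + 184/11y - 64/11
  leading term xy^2: subtract (2/11y)·f_1 from -2xy^2 + 8/11xy - 36/11x - 2y^2 + 184/11y - 64/11 → -36/11x - 2y^2 + 112/11y - 64/11
  leading term x: subtract (9)·h_5 from -36/11x - 2y^2 + 112/11y - 64/11 → -14y^2 + 13/11y + 590/11
  leading term y^2: no divisor's leading term divides it; move -14y^2 to the remainder.
  leading term y: no divisor's leading term divides it; move 13/11y to the remainder.
  leading term 1: no divisor's leading term divides it; move 590/11 to the remainder.
  remainder -14y^2 + 13/11y + 590/11 ≠ 0; add h_6 = -14y^2 + 13/11y + 590/11 to the basis.

S(f_1,f_4): lcm = xy. S = -71/44x - 7/4y + 74/11.
  leading term x: subtract (71/16)·h_5 from -71/44x - 7/4y + 74/11 → -71/12y^2 - 99/16y + 865/24
  leading term y^2: subtract (71/168)·h_6 from -71/12y^2 - 99/16y + 865/24 → -24715/3696y + 24715/1848
  leading term y: no divisor's leading term divides it; move -24715/3696y to the remainder.
  leading term 1: no divisor's leading term divides it; move 24715/1848 to the remainder.
  remainder -24715/3696y + 24715/1848 ≠ 0; add h_7 = -24715/3696y + 24715/1848 to the basis.

The other S-polynomials (S(f_2,f_3), S(f_2,f_4), S(f_3,f_4), S(f_1,h_5), S(f_2,h_5), S(f_3,h_5), S(f_4,h_5), S(f_1,h_6), S(f_2,h_6), S(f_3,h_6), S(f_4,h_6), S(h_5,h_6), S(f_1,h_7), S(f_2,h_7), S(f_3,h_7), S(f_4,h_7), S(h_5,h_7), S(h_6,h_7)) all reduce to 0 modulo the current basis, so we have a Gröbner basis.
Inter-reduce: drop elements whose leading term is divisible by another's, tail-reduce, and make monic.
Reduced Gröbner basis: {x - 2, y - 2}.

From the last basis element, y - 2 = 0, so y takes values in {2}. Each choice, substituted upward through the basis, yields the corresponding point(s) of the solution set.
  y = 2: the earlier basis element becomes x - 2 = 0, giving x = 2 — point (2, 2).
Each listed point satisfies every original equation (direct substitution).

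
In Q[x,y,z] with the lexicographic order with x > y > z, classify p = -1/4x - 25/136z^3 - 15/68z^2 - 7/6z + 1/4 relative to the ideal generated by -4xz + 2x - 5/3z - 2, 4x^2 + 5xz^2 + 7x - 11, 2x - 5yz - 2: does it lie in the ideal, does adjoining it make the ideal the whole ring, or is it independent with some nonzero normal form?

First compute the reduced Gröbner basis of I by Buchberger's algorithm.
f_1 = -4xz + 2x - 5/3z - 2, LT = xz.
f_2 = 4x^2 + 5xz^2 + 7x - 11, LT = x^2.
f_3 = 2x - 5yz - 2, LT = x.

S(f_1,f_2): lcm = x^2z. S = -1/2x^2 - 5/4xz^3 - 4/3xz + 1/2x + 11/4z.
  leading term x^2: subtract (-1/8)·f_2 from -1/2x^2 - 5/4xz^3 - 4/3xz + 1/2x + 11/4z → -5/4xz^3 + 5/8xz^2 - 4/3xz + 11/8x + 11/4z - 11/8
  leading term xz^3: subtract (5/16z^2)·f_1 from -5/4xz^3 + 5/8xz^2 - 4/3xz + 11/8x + 11/4z - 11/8 → -4/3xz + 11/8x + 25/48z^3 + 5/8z^2 + 11/4z - 11/8
  leading term xz: subtract (1/3)·f_1 from -4/3xz + 11/8x + 25/48z^3 + 5/8z^2 + 11/4z - 11/8 → 17/24x + 25/48z^3 + 5/8z^2 + 119/36z - 17/24
  leading term x: subtract (17/48)·f_3 from 17/24x + 25/48z^3 + 5/8z^2 + 119/36z - 17/24 → 85/48yz + 25/48z^3 + 5/8z^2 + 119/36z
  leading term yz: no divisor's leading term divides it; move 85/48yz to the remainder.
  leading term z^3: no divisor's leading term divides it; move 25/48z^3 to the remainder.
  leading term z^2: no divisor's leading term divides it; move 5/8z^2 to the remainder.
  leading term z: no divisor's leading term divides it; move 119/36z to the remainder.
  remainder 85/48yz + 25/48z^3 + 5/8z^2 + 119/36z ≠ 0; add h_4 = 85/48yz + 25/48z^3 + 5/8z^2 + 119/36z to the basis.

S(f_1,f_3): lcm = xz. S = -1/2x + 5/2yz^2 + 17/12z + 1/2.
  leading term x: subtract (-1/4)·f_3 from -1/2x + 5/2yz^2 + 17/12z + 1/2 → 5/2yz^2 - 5/4yz + 17/12z
  leading term yz^2: subtract (24/17z)·h_4 from 5/2yz^2 - 5/4yz + 17/12z → -5/4yz - 25/34z^4 - 15/17z^3 - 14/3z^2 + 17/12z
  leading term yz: subtract (-12/17)·h_4 from -5/4yz - 25/34z^4 - 15/17z^3 - 14/3z^2 + 17/12z → -25/34z^4 - 35/68z^3 - 431/102z^2 + 15/4z
  leading term z^4: no divisor's leading term divides it; move -25/34z^4 to the remainder.
  leading term z^3: no divisor's leading term divides it; move -35/68z^3 to the remainder.
  leading term z^2: no divisor's leading term divides it; move -431/102z^2 to the remainder.
  leading term z: no divisor's leading term divides it; move 15/4z to the remainder.
  remainder -25/34z^4 - 35/68z^3 - 431/102z^2 + 15/4z ≠ 0; add h_5 = -25/34z^4 - 35/68z^3 - 431/102z^2 + 15/4z to the basis.

The other S-polynomials (S(f_2,f_3), S(f_1,h_4), S(f_2,h_4), S(f_3,h_4), S(f_1,h_5), S(f_2,h_5), S(f_3,h_5), S(h_4,h_5)) all reduce to 0 modulo the current basis, so we have a Gröbner basis.
Inter-reduce: drop elements whose leading term is divisible by another's, tail-reduce, and make monic.
Reduced Gröbner basis: {x + 25/34z^3 + 15/17z^2 + 14/3z - 1, yz + 5/17z^3 + 6/17z^2 + 28/15z, z^4 + 7/10z^3 + 431/75z^2 - 51/10z}.
Label its elements g_1 = x + 25/34z^3 + 15/17z^2 + 14/3z - 1, g_2 = yz + 5/17z^3 + 6/17z^2 + 28/15z, g_3 = z^4 + 7/10z^3 + 431/75z^2 - 51/10z.

Reduce p = -1/4x - 25/136z^3 - 15/68z^2 - 7/6z + 1/4 modulo G:
  leading term x: subtract (-1/4)·g_1 from -1/4x - 25/136z^3 - 15/68z^2 - 7/6z + 1/4 → 0
  normal form = 0.
Since the normal form is 0, p ∈ I.

The remainder on division by a Gröbner basis is unique — it is the normal form.

-1/4x - 25/136z^3 - 15/68z^2 - 7/6z + 1/4 lies in I (it reduces to 0).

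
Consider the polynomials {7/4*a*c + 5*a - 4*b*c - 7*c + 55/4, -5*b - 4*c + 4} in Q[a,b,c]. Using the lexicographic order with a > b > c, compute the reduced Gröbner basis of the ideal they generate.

G = {a*c + 20/7*a + 64/35*c**2 - 204/35*c + 55/7, b + 4/5*c - 4/5}

f_1 = 7/4*a*c + 5*a - 4*b*c - 7*c + 55/4, LT = a*c.
f_2 = -5*b - 4*c + 4, LT = b.

The S-polynomials (S(f_1,f_2)) all reduce to 0 modulo the current basis, so we have a Gröbner basis.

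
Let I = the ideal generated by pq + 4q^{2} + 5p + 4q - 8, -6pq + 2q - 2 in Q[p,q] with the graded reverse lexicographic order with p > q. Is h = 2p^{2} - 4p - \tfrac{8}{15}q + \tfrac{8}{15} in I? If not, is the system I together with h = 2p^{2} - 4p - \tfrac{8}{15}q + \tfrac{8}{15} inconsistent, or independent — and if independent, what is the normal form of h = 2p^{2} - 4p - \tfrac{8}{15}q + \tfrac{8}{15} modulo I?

2p^{2} - 4p - \tfrac{8}{15}q + \tfrac{8}{15} lies in I (it reduces to 0).

First compute the reduced Gröbner basis of I by Buchberger's algorithm.
f_1 = pq + 4q^{2} + 5p + 4q - 8, LT = pq.
f_2 = -6pq + 2q - 2, LT = pq.

S(f_1,f_2): lcm = pq. S = 4q^{2} + 5p + \tfrac{13}{3}q - \tfrac{25}{3}.
  leading term q^{2}: no divisor's leading term divides it; move 4q^{2} to the remainder.
  leading term p: no divisor's leading term divides it; move 5p to the remainder.
  leading term q: no divisor's leading term divides it; move \tfrac{13}{3}q to the remainder.
  leading term 1: no divisor's leading term divides it; move -\tfrac{25}{3} to the remainder.
  remainder 4q^{2} + 5p + \tfrac{13}{3}q - \tfrac{25}{3} ≠ 0; add k_3 = 4q^{2} + 5p + \tfrac{13}{3}q - \tfrac{25}{3} to the basis.

S(f_1,k_3): lcm = pq^{2}. S = 4q^{3} - \tfrac{5}{4}p^{2} + \tfrac{47}{12}pq + 4q^{2} + \tfrac{25}{12}p - 8q.
  leading term q^{3}: subtract (q)·k_3 from 4q^{3} - \tfrac{5}{4}p^{2} + \tfrac{47}{12}pq + 4q^{2} + \tfrac{25}{12}p - 8q → -\tfrac{5}{4}p^{2} - \tfrac{13}{12}pq - \tfrac{1}{3}q^{2} + \tfrac{25}{12}p + \tfrac{1}{3}q
  leading term p^{2}: no divisor's leading term divides it; move -\tfrac{5}{4}p^{2} to the remainder.
  leading term pq: subtract (-\tfrac{13}{12})·f_1 from -\tfrac{13}{12}pq - \tfrac{1}{3}q^{2} + \tfrac{25}{12}p + \tfrac{1}{3}q → 4q^{2} + \tfrac{15}{2}p + \tfrac{14}{3}q - \tfrac{26}{3}
  leading term q^{2}: subtract (1)·k_3 from 4q^{2} + \tfrac{15}{2}p + \tfrac{14}{3}q - \tfrac{26}{3} → \tfrac{5}{2}p + \tfrac{1}{3}q - \tfrac{1}{3}
  leading term p: no divisor's leading term divides it; move \tfrac{5}{2}p to the remainder.
  leading term q: no divisor's leading term divides it; move \tfrac{1}{3}q to the remainder.
  leading term 1: no divisor's leading term divides it; move -\tfrac{1}{3} to the remainder.
  remainder -\tfrac{5}{4}p^{2} + \tfrac{5}{2}p + \tfrac{1}{3}q - \tfrac{1}{3} ≠ 0; add k_4 = -\tfrac{5}{4}p^{2} + \tfrac{5}{2}p + \tfrac{1}{3}q - \tfrac{1}{3} to the basis.

The other S-polynomials (S(f_2,k_3), S(f_1,k_4), S(f_2,k_4), S(k_3,k_4)) all reduce to 0 modulo the current basis, so we have a Gröbner basis.
Inter-reduce: drop elements whose leading term is divisible by another's, tail-reduce, and make monic.
Reduced Gröbner basis: {p^{2} - 2p - \tfrac{4}{15}q + \tfrac{4}{15}, pq - \tfrac{1}{3}q + \tfrac{1}{3}, q^{2} + \tfrac{5}{4}p + \tfrac{13}{12}q - \tfrac{25}{12}}.
Label its elements g_1 = p^{2} - 2p - \tfrac{4}{15}q + \tfrac{4}{15}, g_2 = pq - \tfrac{1}{3}q + \tfrac{1}{3}, g_3 = q^{2} + \tfrac{5}{4}p + \tfrac{13}{12}q - \tfrac{25}{12}.

Reduce h = 2p^{2} - 4p - \tfrac{8}{15}q + \tfrac{8}{15} modulo G:
  leading term p^{2}: subtract (2)·g_1 from 2p^{2} - 4p - \tfrac{8}{15}q + \tfrac{8}{15} → 0
  normal form = 0.
Since the normal form is 0, h ∈ I.

The remainder on division by a Gröbner basis is unique — it is the normal form.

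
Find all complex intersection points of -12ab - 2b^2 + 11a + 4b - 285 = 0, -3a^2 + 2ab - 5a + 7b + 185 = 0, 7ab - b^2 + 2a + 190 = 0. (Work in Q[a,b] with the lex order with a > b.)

Compute a lex Gröbner basis by Buchberger's algorithm.
f_1 = -12ab + 11a - 2b^2 + 4b - 285, LT = ab.
f_2 = -3a^2 + 2ab - 5a + 7b + 185, LT = a^2.
f_3 = 7ab + 2a - b^2 + 190, LT = ab.

S(f_1,f_2): lcm = a^2b. S = -11/12a^2 + 5/6ab^2 - 2ab + 95/4a + 7/3b^2 + 185/3b.
  reduce S modulo (f_1, f_2, f_3):
  remainder 20377/864a - 5/36b^3 + 1261/432b^2 + 4225/108b - 405/32 ≠ 0; add h_4 = 20377/864a - 5/36b^3 + 1261/432b^2 + 4225/108b - 405/32 to the basis.

S(f_1,f_3): lcm = ab. S = -101/84a + 13/42b^2 - 1/3b - 95/28.
  reduce S modulo (f_1, f_2, f_3, h_4):
  remainder -1010/142639b^3 + 65377/142639b^2 + 236937/142639b - 575990/142639 ≠ 0; add h_5 = -1010/142639b^3 + 65377/142639b^2 + 236937/142639b - 575990/142639 to the basis.

S(f_2,f_3): lcm = a^2b. S = -2/7a^2 - 11/21ab^2 + 5/3ab - 190/7a - 7/3b^2 - 185/3b.
  reduce S modulo (f_1, f_2, f_3, h_4, h_5):
  remainder -16601/4545b^2 - 1396109/63630b - 78013/4242 ≠ 0; add h_6 = -16601/4545b^2 - 1396109/63630b - 78013/4242 to the basis.

S(f_1,h_4): lcm = ab. S = -11/12a + 120/20377b^4 - 2522/20377b^3 - 182423/122262b^2 + 12428/61131b + 95/4.
  reduce S modulo (f_1, f_2, f_3, h_4, h_5, h_6):
  remainder -36587217/902839b - 182936085/902839 ≠ 0; add h_7 = -36587217/902839b - 182936085/902839 to the basis.

The other S-polynomials (S(f_2,h_4), S(f_3,h_4), S(f_1,h_5), S(f_2,h_5), S(f_3,h_5), S(h_4,h_5), S(f_1,h_6), S(f_2,h_6), S(f_3,h_6), S(h_4,h_6), S(h_5,h_6), S(f_1,h_7), S(f_2,h_7), S(f_3,h_7), S(h_4,h_7), S(h_5,h_7), S(h_6,h_7)) all reduce to 0 modulo the current basis, so we have a Gröbner basis.
Inter-reduce: drop elements whose leading term is divisible by another's, tail-reduce, and make monic.
Reduced Gröbner basis: {a - 5, b + 5}.

Elimination: the polynomial b + 5 lies in the elimination ideal for b, so b ∈ {-5}. For each such b, the remaining basis elements (now univariate) give the rest of the solution.
  b = -5: the earlier basis element becomes a - 5 = 0, giving a = 5 — point (5, -5).
Zero-dimensionality of the ideal guarantees finitely many solutions over ℂ.

{(5, -5)}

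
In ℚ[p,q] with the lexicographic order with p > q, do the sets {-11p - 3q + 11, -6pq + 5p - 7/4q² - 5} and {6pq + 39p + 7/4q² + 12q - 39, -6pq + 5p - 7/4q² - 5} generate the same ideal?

Yes, the ideals are equal.

Two ideals are equal iff their reduced Gröbner bases coincide (the reduced basis is unique for a fixed ordering).
Buchberger on the first generating set:
f_1 = -11p - 3q + 11, LT = p.
f_2 = -6pq + 5p - 7/4q² - 5, LT = pq.

S(f_1,f_2): lcm = pq. S = ⅚p - 5/264q² - q - ⅚.
  reduce S modulo (f_1, f_2):
  remainder -5/264q² - 27/22q ≠ 0; add g_3 = -5/264q² - 27/22q to the basis.

The other S-polynomials (S(f_1,g_3), S(f_2,g_3)) all reduce to 0 modulo the current basis, so we have a Gröbner basis.
Inter-reduce: drop elements whose leading term is divisible by another's, tail-reduce, and make monic.
Reduced Gröbner basis: {p + 3/11q - 1, q² + 324/5q}.

Buchberger on the second generating set:
h_1 = 6pq + 39p + 7/4q² + 12q - 39, LT = pq.
h_2 = -6pq + 5p - 7/4q² - 5, LT = pq.

S(h_1,h_2): lcm = pq. S = 22/3p + 2q - 22/3.
  reduce S modulo (h_1, h_2):
  remainder 22/3p + 2q - 22/3 ≠ 0; add k_3 = 22/3p + 2q - 22/3 to the basis.

S(h_1,k_3): lcm = pq. S = 13/2p + 5/264q² + 3q - 13/2.
  reduce S modulo (h_1, h_2, k_3):
  remainder 5/264q² + 27/22q ≠ 0; add k_4 = 5/264q² + 27/22q to the basis.

The other S-polynomials (S(h_2,k_3), S(h_1,k_4), S(h_2,k_4), S(k_3,k_4)) all reduce to 0 modulo the current basis, so we have a Gröbner basis.
Inter-reduce: drop elements whose leading term is divisible by another's, tail-reduce, and make monic.
Reduced Gröbner basis: {p + 3/11q - 1, q² + 324/5q}.

Same reduced basis, so the two generating sets span the same ideal.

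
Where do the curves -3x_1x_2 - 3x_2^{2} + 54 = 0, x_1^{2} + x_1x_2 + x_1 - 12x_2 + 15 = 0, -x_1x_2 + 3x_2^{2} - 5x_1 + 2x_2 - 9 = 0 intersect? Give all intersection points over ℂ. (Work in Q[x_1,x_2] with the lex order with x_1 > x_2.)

Compute a lex Gröbner basis by Buchberger's algorithm.
f_1 = -3x_1x_2 - 3x_2^{2} + 54, LT = x_1x_2.
f_2 = x_1^{2} + x_1x_2 + x_1 - 12x_2 + 15, LT = x_1^{2}.
f_3 = -x_1x_2 - 5x_1 + 3x_2^{2} + 2x_2 - 9, LT = x_1x_2.

S(f_1,f_2): lcm = x_1^{2}x_2. S = -x_1x_2 - 18x_1 + 12x_2^{2} - 15x_2.
  leading term x_1x_2: subtract (\tfrac{1}{3})·f_1 from -x_1x_2 - 18x_1 + 12x_2^{2} - 15x_2 → -18x_1 + 13x_2^{2} - 15x_2 - 18
  leading term x_1: no divisor's leading term divides it; move -18x_1 to the remainder.
  leading term x_2^{2}: no divisor's leading term divides it; move 13x_2^{2} to the remainder.
  leading term x_2: no divisor's leading term divides it; move -15x_2 to the remainder.
  leading term 1: no divisor's leading term divides it; move -18 to the remainder.
  remainder -18x_1 + 13x_2^{2} - 15x_2 - 18 ≠ 0; add h_4 = -18x_1 + 13x_2^{2} - 15x_2 - 18 to the basis.

S(f_1,f_3): lcm = x_1x_2. S = -5x_1 + 4x_2^{2} + 2x_2 - 27.
  leading term x_1: subtract (\tfrac{5}{18})·h_4 from -5x_1 + 4x_2^{2} + 2x_2 - 27 → \tfrac{7}{18}x_2^{2} + \tfrac{37}{6}x_2 - 22
  leading term x_2^{2}: no divisor's leading term divides it; move \tfrac{7}{18}x_2^{2} to the remainder.
  leading term x_2: no divisor's leading term divides it; move \tfrac{37}{6}x_2 to the remainder.
  leading term 1: no divisor's leading term divides it; move -22 to the remainder.
  remainder \tfrac{7}{18}x_2^{2} + \tfrac{37}{6}x_2 - 22 ≠ 0; add h_5 = \tfrac{7}{18}x_2^{2} + \tfrac{37}{6}x_2 - 22 to the basis.

S(f_2,f_3): lcm = x_1^{2}x_2. S = -5x_1^{2} + 4x_1x_2^{2} + 3x_1x_2 - 9x_1 - 12x_2^{2} + 15x_2.
  leading term x_1^{2}: subtract (-5)·f_2 from -5x_1^{2} + 4x_1x_2^{2} + 3x_1x_2 - 9x_1 - 12x_2^{2} + 15x_2 → 4x_1x_2^{2} + 8x_1x_2 - 4x_1 - 12x_2^{2} - 45x_2 + 75
  leading term x_1x_2^{2}: subtract (-\tfrac{4}{3}x_2)·f_1 from 4x_1x_2^{2} + 8x_1x_2 - 4x_1 - 12x_2^{2} - 45x_2 + 75 → 8x_1x_2 - 4x_1 - 4x_2^{3} - 12x_2^{2} + 27x_2 + 75
  leading term x_1x_2: subtract (-\tfrac{8}{3})·f_1 from 8x_1x_2 - 4x_1 - 4x_2^{3} - 12x_2^{2} + 27x_2 + 75 → -4x_1 - 4x_2^{3} - 20x_2^{2} + 27x_2 + 219
  leading term x_1: subtract (\tfrac{2}{9})·h_4 from -4x_1 - 4x_2^{3} - 20x_2^{2} + 27x_2 + 219 → -4x_2^{3} - \tfrac{206}{9}x_2^{2} + \tfrac{91}{3}x_2 + 223
  leading term x_2^{3}: subtract (-\tfrac{72}{7}x_2)·h_5 from -4x_2^{3} - \tfrac{206}{9}x_2^{2} + \tfrac{91}{3}x_2 + 223 → \tfrac{2554}{63}x_2^{2} - \tfrac{4115}{21}x_2 + 223
  leading term x_2^{2}: subtract (\tfrac{5108}{49})·h_5 from \tfrac{2554}{63}x_2^{2} - \tfrac{4115}{21}x_2 + 223 → -\tfrac{41101}{49}x_2 + \tfrac{123303}{49}
  leading term x_2: no divisor's leading term divides it; move -\tfrac{41101}{49}x_2 to the remainder.
  leading term 1: no divisor's leading term divides it; move \tfrac{123303}{49} to the remainder.
  remainder -\tfrac{41101}{49}x_2 + \tfrac{123303}{49} ≠ 0; add h_6 = -\tfrac{41101}{49}x_2 + \tfrac{123303}{49} to the basis.

The other S-polynomials (S(f_1,h_4), S(f_2,h_4), S(f_3,h_4), S(f_1,h_5), S(f_2,h_5), S(f_3,h_5), S(h_4,h_5), S(f_1,h_6), S(f_2,h_6), S(f_3,h_6), S(h_4,h_6), S(h_5,h_6)) all reduce to 0 modulo the current basis, so we have a Gröbner basis.
Inter-reduce: drop elements whose leading term is divisible by another's, tail-reduce, and make monic.
Reduced Gröbner basis: {x_1 - 3, x_2 - 3}.

The lex basis is triangular: the last element involves only x_2. Solving x_2 - 3 = 0 gives x_2 ∈ {3}; substituting each value into the earlier elements determines the remaining variables.
  x_2 = 3: the earlier basis element becomes x_1 - 3 = 0, giving x_1 = 3 — point (3, 3).

{(3, 3)}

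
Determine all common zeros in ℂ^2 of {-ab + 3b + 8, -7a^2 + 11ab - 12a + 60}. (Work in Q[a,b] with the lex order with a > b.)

Compute a lex Gröbner basis by Buchberger's algorithm.
f_1 = -ab + 3b + 8, LT = ab.
f_2 = -7a^2 + 11ab - 12a + 60, LT = a^2.

S(f_1,f_2): lcm = a^2b. S = 11/7ab^2 - 33/7ab - 8a + 60/7b.
  leading term ab^2: subtract (-11/7b)·f_1 from 11/7ab^2 - 33/7ab - 8a + 60/7b → -33/7ab - 8a + 33/7b^2 + 148/7b
  leading term ab: subtract (33/7)·f_1 from -33/7ab - 8a + 33/7b^2 + 148/7b → -8a + 33/7b^2 + 7b - 264/7
  leading term a: no divisor's leading term divides it; move -8a to the remainder.
  leading term b^2: no divisor's leading term divides it; move 33/7b^2 to the remainder.
  leading term b: no divisor's leading term divides it; move 7b to the remainder.
  leading term 1: no divisor's leading term divides it; move -264/7 to the remainder.
  remainder -8a + 33/7b^2 + 7b - 264/7 ≠ 0; add h_3 = -8a + 33/7b^2 + 7b - 264/7 to the basis.

S(f_1,h_3): lcm = ab. S = 33/56b^3 + 7/8b^2 - 54/7b - 8.
  leading term b^3: no divisor's leading term divides it; move 33/56b^3 to the remainder.
  leading term b^2: no divisor's leading term divides it; move 7/8b^2 to the remainder.
  leading term b: no divisor's leading term divides it; move -54/7b to the remainder.
  leading term 1: no divisor's leading term divides it; move -8 to the remainder.
  remainder 33/56b^3 + 7/8b^2 - 54/7b - 8 ≠ 0; add h_4 = 33/56b^3 + 7/8b^2 - 54/7b - 8 to the basis.

The other S-polynomials (S(f_2,h_3), S(f_1,h_4), S(f_2,h_4), S(h_3,h_4)) all reduce to 0 modulo the current basis, so we have a Gröbner basis.
Inter-reduce: drop elements whose leading term is divisible by another's, tail-reduce, and make monic.
Reduced Gröbner basis: {a - 33/56b^2 - 7/8b + 33/7, b^3 + 49/33b^2 - 144/11b - 448/33}.

From the last basis element, b^3 + 49/33b^2 - 144/11b - 448/33 = 0, so b takes values in {-1, -8/33 + 16*sqrt(58)/33, -16*sqrt(58)/33 - 8/33}. Each choice, substituted upward through the basis, yields the corresponding point(s) of the solution set.
  b = -1: the earlier basis element becomes a + 5 = 0, giving a = -5 — point (-5, -1).
  b = -8/33 + 16*sqrt(58)/33: the earlier basis element becomes a - 22/7 - 2*sqrt(58)/7 = 0, giving a = 2*sqrt(58)/7 + 22/7 — point (2*sqrt(58)/7 + 22/7, -8/33 + 16*sqrt(58)/33).
  b = -16*sqrt(58)/33 - 8/33: the earlier basis element becomes a - 22/7 + 2*sqrt(58)/7 = 0, giving a = 22/7 - 2*sqrt(58)/7 — point (22/7 - 2*sqrt(58)/7, -16*sqrt(58)/33 - 8/33).
Each listed point satisfies every original equation (direct substitution).

{(-5, -1), (2*sqrt(58)/7 + 22/7, -8/33 + 16*sqrt(58)/33), (22/7 - 2*sqrt(58)/7, -16*sqrt(58)/33 - 8/33)}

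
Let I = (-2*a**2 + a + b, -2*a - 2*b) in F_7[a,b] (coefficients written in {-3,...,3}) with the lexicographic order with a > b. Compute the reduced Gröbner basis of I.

Buchberger's algorithm terminates because the ascending chain of leading-term ideals stabilizes.

f_1 = -2*a**2 + a + b, LT = a**2.
f_2 = -2*a - 2*b, LT = a.

S(f_1,f_2): lcm = a**2. S = -a*b + 3*a + 3*b.
  leading term a*b: subtract (-3*b)·f_2 from -a*b + 3*a + 3*b → 3*a + b**2 + 3*b
  leading term a: subtract (2)·f_2 from 3*a + b**2 + 3*b → b**2
  leading term b**2: no divisor's leading term divides it; move b**2 to the remainder.
  remainder b**2 ≠ 0; add g_3 = b**2 to the basis.

The other S-polynomials (S(f_1,g_3), S(f_2,g_3)) all reduce to 0 modulo the current basis, so we have a Gröbner basis.
Inter-reduce: drop elements whose leading term is divisible by another's, tail-reduce, and make monic.

G = {a + b, b**2}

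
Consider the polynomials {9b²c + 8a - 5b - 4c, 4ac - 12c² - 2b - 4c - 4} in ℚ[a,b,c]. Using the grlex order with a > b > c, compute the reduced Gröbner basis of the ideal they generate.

f_1 = 9b²c + 8a - 5b - 4c, LT = b²c.
f_2 = 4ac - 12c² - 2b - 4c - 4, LT = ac.

S(f_1,f_2): lcm = ab²c. S = 3b²c² + ½b³ + b²c + 8/9a² - 5/9ab - 4/9ac + b².
  leading term b²c²: subtract (⅓c)·f_1 from 3b²c² + ½b³ + b²c + 8/9a² - 5/9ab - 4/9ac + b² → ½b³ + b²c + 8/9a² - 5/9ab - 28/9ac + b² + 5/3bc + 4/3c²
  leading term b³: no divisor's leading term divides it; move ½b³ to the remainder.
  leading term b²c: subtract (1/9)·f_1 from b²c + 8/9a² - 5/9ab - 28/9ac + b² + 5/3bc + 4/3c² → 8/9a² - 5/9ab - 28/9ac + b² + 5/3bc + 4/3c² - 8/9a + 5/9b + 4/9c
  leading term a²: no divisor's leading term divides it; move 8/9a² to the remainder.
  leading term ab: no divisor's leading term divides it; move -5/9ab to the remainder.
  leading term ac: subtract (-7/9)·f_2 from -28/9ac + b² + 5/3bc + 4/3c² - 8/9a + 5/9b + 4/9c → b² + 5/3bc - 8c² - 8/9a - b - 8/3c - 28/9
  leading term b²: no divisor's leading term divides it; move b² to the remainder.
  leading term bc: no divisor's leading term divides it; move 5/3bc to the remainder.
  leading term c²: no divisor's leading term divides it; move -8c² to the remainder.
  leading term a: no divisor's leading term divides it; move -8/9a to the remainder.
  leading term b: no divisor's leading term divides it; move -b to the remainder.
  leading term c: no divisor's leading term divides it; move -8/3c to the remainder.
  leading term 1: no divisor's leading term divides it; move -28/9 to the remainder.
  remainder ½b³ + 8/9a² - 5/9ab + b² + 5/3bc - 8c² - 8/9a - b - 8/3c - 28/9 ≠ 0; add g_3 = ½b³ + 8/9a² - 5/9ab + b² + 5/3bc - 8c² - 8/9a - b - 8/3c - 28/9 to the basis.

The other S-polynomials (S(f_1,g_3), S(f_2,g_3)) all reduce to 0 modulo the current basis, so we have a Gröbner basis.

G = {b³ + 16/9a² - 10/9ab + 2b² + 10/3bc - 16c² - 16/9a - 2b - 16/3c - 56/9, b²c + 8/9a - 5/9b - 4/9c, ac - 3c² - ½b - c - 1}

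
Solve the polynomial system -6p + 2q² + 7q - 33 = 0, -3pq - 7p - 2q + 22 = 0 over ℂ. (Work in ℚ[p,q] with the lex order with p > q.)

Compute a lex Gröbner basis by Buchberger's algorithm.
f_1 = -6p + 2q² + 7q - 33, LT = p.
f_2 = -3pq - 7p - 2q + 22, LT = pq.

S(f_1,f_2): lcm = pq. S = -7/3p - ⅓q³ - 7/6q² + 29/6q + 22/3.
  reduce S modulo (f_1, f_2):
  remainder -⅓q³ - 35/18q² + 19/9q + 121/6 ≠ 0; add h_3 = -⅓q³ - 35/18q² + 19/9q + 121/6 to the basis.

The other S-polynomials (S(f_1,h_3), S(f_2,h_3)) all reduce to 0 modulo the current basis, so we have a Gröbner basis.
Inter-reduce: drop elements whose leading term is divisible by another's, tail-reduce, and make monic.
Reduced Gröbner basis: {p - ⅓q² - 7/6q + 11/2, q³ + 35/6q² - 19/3q - 121/2}.

A lex Gröbner basis eliminates variables successively. Here q³ + 35/6q² - 19/3q - 121/2 depends only on q, with roots {3, -53/12 - sqrt(95)*I/12, -53/12 + sqrt(95)*I/12}; lifting each root through the earlier basis elements recovers the full solutions.
  q = 3: the earlier basis element becomes p - 1 = 0, giving p = 1 — point (1, 3).
  q = -53/12 - sqrt(95)*I/12: the earlier basis element becomes p + 118/27 - 4*sqrt(95)*I/27 = 0, giving p = -118/27 + 4*sqrt(95)*I/27 — point (-118/27 + 4*sqrt(95)*I/27, -53/12 - sqrt(95)*I/12).
  q = -53/12 + sqrt(95)*I/12: the earlier basis element becomes p + 118/27 + 4*sqrt(95)*I/27 = 0, giving p = -118/27 - 4*sqrt(95)*I/27 — point (-118/27 - 4*sqrt(95)*I/27, -53/12 + sqrt(95)*I/12).

{(1, 3), (-118/27 + 4*sqrt(95)*I/27, -53/12 - sqrt(95)*I/12), (-118/27 - 4*sqrt(95)*I/27, -53/12 + sqrt(95)*I/12)}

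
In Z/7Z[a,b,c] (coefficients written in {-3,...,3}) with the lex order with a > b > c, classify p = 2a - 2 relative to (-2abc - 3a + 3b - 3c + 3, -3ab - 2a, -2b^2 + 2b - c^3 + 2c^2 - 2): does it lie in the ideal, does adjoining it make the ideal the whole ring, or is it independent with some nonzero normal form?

2a - 2 is independent of I; its normal form modulo I is 3c^5 - c^3 - 3c^2 + 3c + 2.

First compute the reduced Gröbner basis of I by Buchberger's algorithm.
f_1 = -2abc - 3a + 3b - 3c + 3, LT = abc.
f_2 = -3ab - 2a, LT = ab.
f_3 = -2b^2 + 2b - c^3 + 2c^2 - 2, LT = b^2.

S(f_1,f_2): lcm = abc. S = -3ac - 2a + 2b - 2c + 2.
  reduce S modulo (f_1, f_2, f_3):
  remainder -3ac - 2a + 2b - 2c + 2 ≠ 0; add h_4 = -3ac - 2a + 2b - 2c + 2 to the basis.

S(f_1,f_3): lcm = ab^2c. S = abc - 2ab + 3ac^4 + ac^3 - ac + 2b^2 - 2bc + 2b.
  reduce S modulo (f_1, f_2, f_3, h_4):
  remainder 3a + 2bc^3 - 3bc^2 - 2c^4 - 3c^3 - 3c^2 - c + 1 ≠ 0; add h_5 = 3a + 2bc^3 - 3bc^2 - 2c^4 - 3c^3 - 3c^2 - c + 1 to the basis.

S(f_2,f_3): lcm = ab^2. S = -3ab + 3ac^3 + ac^2 - a.
  reduce S modulo (f_1, f_2, f_3, h_4, h_5):
  remainder 3bc^3 + bc^2 - 3bc + 2b - 3c^4 - 3c^3 - 3c^2 - 3c ≠ 0; add h_6 = 3bc^3 + bc^2 - 3bc + 2b - 3c^4 - 3c^3 - 3c^2 - 3c to the basis.

S(f_1,h_4): lcm = abc. S = -3ab - 2a + 3b^2 - 3bc - 2b - 2c + 2.
  reduce S modulo (f_1, f_2, f_3, h_4, h_5, h_6):
  remainder -3bc + b + 2c^3 + 3c^2 - 2c - 1 ≠ 0; add h_7 = -3bc + b + 2c^3 + 3c^2 - 2c - 1 to the basis.

S(f_1,h_5): lcm = abc. S = -2a - 3b^2c^4 + b^2c^3 + 3bc^5 + bc^4 + bc^3 - 2bc^2 + 2bc + 2b - 2c + 2.
  reduce S modulo (f_1, f_2, f_3, h_4, h_5, h_6, h_7):
  remainder b - 2c^7 + 3c^6 + c^5 - 2c^4 + 3c^3 - 3c^2 + 2c - 2 ≠ 0; add h_8 = b - 2c^7 + 3c^6 + c^5 - 2c^4 + 3c^3 - 3c^2 + 2c - 2 to the basis.

S(f_2,h_5): lcm = ab. S = 3a - 3b^2c^3 + b^2c^2 + 3bc^4 + bc^3 + bc^2 - 2bc + 2b.
  reduce S modulo (f_1, f_2, f_3, h_4, h_5, h_6, h_7, h_8):
  remainder -2c^7 + c^6 - 3c^5 - 3c^3 - 2c^2 + 2c + 1 ≠ 0; add h_9 = -2c^7 + c^6 - 3c^5 - 3c^3 - 2c^2 + 2c + 1 to the basis.

S(f_3,h_6): lcm = b^2c^3. S = 2b^2c^2 + b^2c - 3b^2 + bc^4 + bc^2 + bc - 3c^6 - c^5 + c^3.
  reduce S modulo (f_1, f_2, f_3, h_4, h_5, h_6, h_7, h_8, h_9):
  remainder -3c^6 - c^5 - 3c^4 + c^3 + c^2 - c + 1 ≠ 0; add h_10 = -3c^6 - c^5 - 3c^4 + c^3 + c^2 - c + 1 to the basis.

The other S-polynomials (S(f_2,h_4), S(f_3,h_4), S(f_3,h_5), S(h_4,h_5), S(f_1,h_6), S(f_2,h_6), S(h_4,h_6), S(h_5,h_6), S(f_1,h_7), S(f_2,h_7), S(f_3,h_7), S(h_4,h_7), S(h_5,h_7), S(h_6,h_7), S(f_1,h_8), S(f_2,h_8), S(f_3,h_8), S(h_4,h_8), S(h_5,h_8), S(h_6,h_8), S(h_7,h_8), S(f_1,h_9), S(f_2,h_9), S(f_3,h_9), S(h_4,h_9), S(h_5,h_9), S(h_6,h_9), S(h_7,h_9), S(h_8,h_9), S(f_1,h_10), S(f_2,h_10), S(f_3,h_10), S(h_4,h_10), S(h_5,h_10), S(h_6,h_10), S(h_7,h_10), S(h_8,h_10), S(h_9,h_10)) all reduce to 0 modulo the current basis, so we have a Gröbner basis.
Inter-reduce: drop elements whose leading term is divisible by another's, tail-reduce, and make monic.
Reduced Gröbner basis: {a + 2c^5 - 3c^3 - 2c^2 + 2c - 2, b + c^5 + 3c^4 + 2c^3 + 2c^2 - 3c, c^6 - 2c^5 + c^4 + 2c^3 + 2c^2 - 2c + 2}.
Label its elements g_1 = a + 2c^5 - 3c^3 - 2c^2 + 2c - 2, g_2 = b + c^5 + 3c^4 + 2c^3 + 2c^2 - 3c, g_3 = c^6 - 2c^5 + c^4 + 2c^3 + 2c^2 - 2c + 2.

Reduce p = 2a - 2 modulo G:
  leading term a: subtract (2)·g_1 from 2a - 2 → 3c^5 - c^3 - 3c^2 + 3c + 2
  leading term c^5: no divisor's leading term divides it; move 3c^5 to the remainder.
  leading term c^3: no divisor's leading term divides it; move -c^3 to the remainder.
  leading term c^2: no divisor's leading term divides it; move -3c^2 to the remainder.
  leading term c: no divisor's leading term divides it; move 3c to the remainder.
  leading term 1: no divisor's leading term divides it; move 2 to the remainder.
  normal form = 3c^5 - c^3 - 3c^2 + 3c + 2.
The normal form is nonzero, so p ∉ I. Since p minus its normal form lies in I, I + (p) = I + (r) where r = 3c^5 - c^3 - 3c^2 + 3c + 2; decide whether this ideal is the whole ring.
Run Buchberger on G together with r (pairs among the g_i already reduce to 0 since G is a Gröbner basis):
g_1 = a + 2c^5 - 3c^3 - 2c^2 + 2c - 2, LT = a.
g_2 = b + c^5 + 3c^4 + 2c^3 + 2c^2 - 3c, LT = b.
g_3 = c^6 - 2c^5 + c^4 + 2c^3 + 2c^2 - 2c + 2, LT = c^6.
r = 3c^5 - c^3 - 3c^2 + 3c + 2, LT = c^5.

S(g_3,r): lcm = c^6. S = -2c^5 - c^4 + 3c^3 + c^2 + 2c + 2.
  reduce S modulo (g_1, g_2, g_3, r):
  remainder -c^4 - c^2 - 3c + 1 ≠ 0; add m_5 = -c^4 - c^2 - 3c + 1 to the basis.

S(g_3,m_5): lcm = c^6. S = -2c^5 - c^3 + 3c^2 - 2c + 2.
  reduce S modulo (g_1, g_2, g_3, r, m_5):
  remainder 3c^3 + c^2 + 1 ≠ 0; add m_6 = 3c^3 + c^2 + 1 to the basis.

S(r,m_5): lcm = c^5. S = c^3 + 3c^2 + 2c + 3.
  reduce S modulo (g_1, g_2, g_3, r, m_5, m_6):
  remainder -2c^2 + 2c - 2 ≠ 0; add m_7 = -2c^2 + 2c - 2 to the basis.

S(g_3,m_6): lcm = c^6. S = c^4 - 3c^3 + 2c^2 - 2c + 2.
  reduce S modulo (g_1, g_2, g_3, r, m_5, m_6, m_7):
  remainder -3c + 2 ≠ 0; add m_8 = -3c + 2 to the basis.

The other S-polynomials (S(g_1,g_2), S(g_1,g_3), S(g_1,r), S(g_2,g_3), S(g_2,r), S(g_1,m_5), S(g_2,m_5), S(g_1,m_6), S(g_2,m_6), S(r,m_6), S(m_5,m_6), S(g_1,m_7), S(g_2,m_7), S(g_3,m_7), S(r,m_7), S(m_5,m_7), S(m_6,m_7), S(g_1,m_8), S(g_2,m_8), S(g_3,m_8), S(r,m_8), S(m_5,m_8), S(m_6,m_8), S(m_7,m_8)) all reduce to 0 modulo the current basis, so we have a Gröbner basis.
Inter-reduce: drop elements whose leading term is divisible by another's, tail-reduce, and make monic.
Reduced Gröbner basis: {a - 1, b + 3, c - 3}.
The reduced Gröbner basis of I + (p) is {a - 1, b + 3, c - 3} ≠ {1}, a proper ideal, so the enlarged system stays consistent: p is independent of I, with normal form 3c^5 - c^3 - 3c^2 + 3c + 2.

The remainder on division by a Gröbner basis is unique — it is the normal form.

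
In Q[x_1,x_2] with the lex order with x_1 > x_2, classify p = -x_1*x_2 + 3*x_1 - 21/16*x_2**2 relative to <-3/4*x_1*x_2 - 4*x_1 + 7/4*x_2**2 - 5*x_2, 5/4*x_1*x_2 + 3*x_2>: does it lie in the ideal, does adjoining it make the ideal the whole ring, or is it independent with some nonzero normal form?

-x_1*x_2 + 3*x_1 - 21/16*x_2**2 lies in I (it reduces to 0).

First compute the reduced Gröbner basis of I by Buchberger's algorithm.
f_1 = -3/4*x_1*x_2 - 4*x_1 + 7/4*x_2**2 - 5*x_2, LT = x_1*x_2.
f_2 = 5/4*x_1*x_2 + 3*x_2, LT = x_1*x_2.

S(f_1,f_2): lcm = x_1*x_2. S = 16/3*x_1 - 7/3*x_2**2 + 64/15*x_2.
  leading term x_1: no divisor's leading term divides it; move 16/3*x_1 to the remainder.
  leading term x_2**2: no divisor's leading term divides it; move -7/3*x_2**2 to the remainder.
  leading term x_2: no divisor's leading term divides it; move 64/15*x_2 to the remainder.
  remainder 16/3*x_1 - 7/3*x_2**2 + 64/15*x_2 ≠ 0; add h_3 = 16/3*x_1 - 7/3*x_2**2 + 64/15*x_2 to the basis.

S(f_1,h_3): lcm = x_1*x_2. S = 16/3*x_1 + 7/16*x_2**3 - 47/15*x_2**2 + 20/3*x_2.
  leading term x_1: subtract (1)·h_3 from 16/3*x_1 + 7/16*x_2**3 - 47/15*x_2**2 + 20/3*x_2 → 7/16*x_2**3 - 4/5*x_2**2 + 12/5*x_2
  leading term x_2**3: no divisor's leading term divides it; move 7/16*x_2**3 to the remainder.
  leading term x_2**2: no divisor's leading term divides it; move -4/5*x_2**2 to the remainder.
  leading term x_2: no divisor's leading term divides it; move 12/5*x_2 to the remainder.
  remainder 7/16*x_2**3 - 4/5*x_2**2 + 12/5*x_2 ≠ 0; add h_4 = 7/16*x_2**3 - 4/5*x_2**2 + 12/5*x_2 to the basis.

The other S-polynomials (S(f_2,h_3), S(f_1,h_4), S(f_2,h_4), S(h_3,h_4)) all reduce to 0 modulo the current basis, so we have a Gröbner basis.
Inter-reduce: drop elements whose leading term is divisible by another's, tail-reduce, and make monic.
Reduced Gröbner basis: {x_1 - 7/16*x_2**2 + 4/5*x_2, x_2**3 - 64/35*x_2**2 + 192/35*x_2}.
Label its elements g_1 = x_1 - 7/16*x_2**2 + 4/5*x_2, g_2 = x_2**3 - 64/35*x_2**2 + 192/35*x_2.

Reduce p = -x_1*x_2 + 3*x_1 - 21/16*x_2**2 modulo G:
  leading term x_1*x_2: subtract (-x_2)·g_1 from -x_1*x_2 + 3*x_1 - 21/16*x_2**2 → 3*x_1 - 7/16*x_2**3 - 41/80*x_2**2
  leading term x_1: subtract (3)·g_1 from 3*x_1 - 7/16*x_2**3 - 41/80*x_2**2 → -7/16*x_2**3 + 4/5*x_2**2 - 12/5*x_2
  leading term x_2**3: subtract (-7/16)·g_2 from -7/16*x_2**3 + 4/5*x_2**2 - 12/5*x_2 → 0
  normal form = 0.
Since the normal form is 0, p ∈ I.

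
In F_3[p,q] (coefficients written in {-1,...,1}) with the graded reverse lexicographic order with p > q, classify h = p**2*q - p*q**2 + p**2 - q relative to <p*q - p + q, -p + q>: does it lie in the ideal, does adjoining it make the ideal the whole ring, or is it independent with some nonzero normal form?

p**2*q - p*q**2 + p**2 - q is independent of I; its normal form modulo I is -q.

First compute the reduced Gröbner basis of I by Buchberger's algorithm.
f_1 = p*q - p + q, LT = p*q.
f_2 = -p + q, LT = p.

S(f_1,f_2): lcm = p*q. S = q**2 - p + q.
  reduce S modulo (f_1, f_2):
  remainder q**2 ≠ 0; add k_3 = q**2 to the basis.

The other S-polynomials (S(f_1,k_3), S(f_2,k_3)) all reduce to 0 modulo the current basis, so we have a Gröbner basis.
Inter-reduce: drop elements whose leading term is divisible by another's, tail-reduce, and make monic.
Reduced Gröbner basis: {q**2, p - q}.
Label its elements g_1 = q**2, g_2 = p - q.

Reduce h = p**2*q - p*q**2 + p**2 - q modulo G:
  leading term p**2*q: subtract (p*q)·g_2 from p**2*q - p*q**2 + p**2 - q → p**2 - q
  leading term p**2: subtract (p)·g_2 from p**2 - q → p*q - q
  leading term p*q: subtract (q)·g_2 from p*q - q → q**2 - q
  leading term q**2: subtract (1)·g_1 from q**2 - q → -q
  leading term q: no divisor's leading term divides it; move -q to the remainder.
  normal form = -q.
The normal form is nonzero, so h ∉ I. Since h minus its normal form lies in I, I + (h) = I + (r) where r = -q; decide whether this ideal is the whole ring.
Run Buchberger on G together with r (pairs among the g_i already reduce to 0 since G is a Gröbner basis):
g_1 = q**2, LT = q**2.
g_2 = p - q, LT = p.
r = -q, LT = q.

The S-polynomials (S(g_1,g_2), S(g_1,r), S(g_2,r)) all reduce to 0 modulo the current basis, so we have a Gröbner basis.
Inter-reduce: drop elements whose leading term is divisible by another's, tail-reduce, and make monic.
Reduced Gröbner basis: {p, q}.
The reduced Gröbner basis of I + (h) is {p, q} ≠ {1}, a proper ideal, so the enlarged system stays consistent: h is independent of I, with normal form -q.

Ideal membership is decidable via reduction modulo a Gröbner basis.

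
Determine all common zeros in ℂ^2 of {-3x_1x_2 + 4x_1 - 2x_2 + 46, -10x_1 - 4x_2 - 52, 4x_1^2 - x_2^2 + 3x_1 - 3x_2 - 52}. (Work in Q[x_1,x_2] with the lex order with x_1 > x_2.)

Compute a lex Gröbner basis by Buchberger's algorithm.
f_1 = -3x_1x_2 + 4x_1 - 2x_2 + 46, LT = x_1x_2.
f_2 = -10x_1 - 4x_2 - 52, LT = x_1.
f_3 = 4x_1^2 + 3x_1 - x_2^2 - 3x_2 - 52, LT = x_1^2.

S(f_1,f_2): lcm = x_1x_2. S = -4/3x_1 - 2/5x_2^2 - 68/15x_2 - 46/3.
  reduce S modulo (f_1, f_2, f_3):
  remainder -2/5x_2^2 - 4x_2 - 42/5 ≠ 0; add h_4 = -2/5x_2^2 - 4x_2 - 42/5 to the basis.

S(f_1,f_3): lcm = x_1^2x_2. S = -4/3x_1^2 - 1/12x_1x_2 - 46/3x_1 + 1/4x_2^3 + 3/4x_2^2 + 13x_2.
  reduce S modulo (f_1, f_2, f_3, h_4):
  remainder 2807/100x_2 + 8421/100 ≠ 0; add h_5 = 2807/100x_2 + 8421/100 to the basis.

The other S-polynomials (S(f_2,f_3), S(f_1,h_4), S(f_2,h_4), S(f_3,h_4), S(f_1,h_5), S(f_2,h_5), S(f_3,h_5), S(h_4,h_5)) all reduce to 0 modulo the current basis, so we have a Gröbner basis.
Inter-reduce: drop elements whose leading term is divisible by another's, tail-reduce, and make monic.
Reduced Gröbner basis: {x_1 + 4, x_2 + 3}.

Since the basis is lex-ordered, x_2 + 3 is univariate in x_2. Its roots are {-3}. Back-substituting each root into the other basis elements fixes the other coordinates.
  x_2 = -3: the earlier basis element becomes x_1 + 4 = 0, giving x_1 = -4 — point (-4, -3).
A lex Gröbner basis triangularizes the system, enabling back-substitution.

{(-4, -3)}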